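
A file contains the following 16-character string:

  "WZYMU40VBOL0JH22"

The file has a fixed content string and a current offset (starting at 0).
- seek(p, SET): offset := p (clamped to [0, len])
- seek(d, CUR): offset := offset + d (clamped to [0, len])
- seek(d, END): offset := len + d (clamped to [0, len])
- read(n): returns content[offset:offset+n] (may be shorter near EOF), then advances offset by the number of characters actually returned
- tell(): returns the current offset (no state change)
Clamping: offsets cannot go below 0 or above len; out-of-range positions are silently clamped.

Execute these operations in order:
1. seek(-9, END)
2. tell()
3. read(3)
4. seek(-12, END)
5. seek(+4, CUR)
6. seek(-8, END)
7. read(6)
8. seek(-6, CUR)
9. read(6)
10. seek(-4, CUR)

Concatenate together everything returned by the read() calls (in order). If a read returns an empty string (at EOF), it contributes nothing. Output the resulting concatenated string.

Answer: VBOBOL0JHBOL0JH

Derivation:
After 1 (seek(-9, END)): offset=7
After 2 (tell()): offset=7
After 3 (read(3)): returned 'VBO', offset=10
After 4 (seek(-12, END)): offset=4
After 5 (seek(+4, CUR)): offset=8
After 6 (seek(-8, END)): offset=8
After 7 (read(6)): returned 'BOL0JH', offset=14
After 8 (seek(-6, CUR)): offset=8
After 9 (read(6)): returned 'BOL0JH', offset=14
After 10 (seek(-4, CUR)): offset=10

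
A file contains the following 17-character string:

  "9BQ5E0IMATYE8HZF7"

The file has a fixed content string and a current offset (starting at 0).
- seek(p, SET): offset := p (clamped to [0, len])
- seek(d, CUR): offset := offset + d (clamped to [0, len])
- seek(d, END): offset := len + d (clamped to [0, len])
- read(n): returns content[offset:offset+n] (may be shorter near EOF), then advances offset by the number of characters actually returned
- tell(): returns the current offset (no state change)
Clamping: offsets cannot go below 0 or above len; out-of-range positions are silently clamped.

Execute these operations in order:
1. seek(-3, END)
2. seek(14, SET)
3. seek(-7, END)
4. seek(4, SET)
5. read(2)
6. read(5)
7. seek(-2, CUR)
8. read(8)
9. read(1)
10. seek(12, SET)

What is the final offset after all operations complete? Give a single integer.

Answer: 12

Derivation:
After 1 (seek(-3, END)): offset=14
After 2 (seek(14, SET)): offset=14
After 3 (seek(-7, END)): offset=10
After 4 (seek(4, SET)): offset=4
After 5 (read(2)): returned 'E0', offset=6
After 6 (read(5)): returned 'IMATY', offset=11
After 7 (seek(-2, CUR)): offset=9
After 8 (read(8)): returned 'TYE8HZF7', offset=17
After 9 (read(1)): returned '', offset=17
After 10 (seek(12, SET)): offset=12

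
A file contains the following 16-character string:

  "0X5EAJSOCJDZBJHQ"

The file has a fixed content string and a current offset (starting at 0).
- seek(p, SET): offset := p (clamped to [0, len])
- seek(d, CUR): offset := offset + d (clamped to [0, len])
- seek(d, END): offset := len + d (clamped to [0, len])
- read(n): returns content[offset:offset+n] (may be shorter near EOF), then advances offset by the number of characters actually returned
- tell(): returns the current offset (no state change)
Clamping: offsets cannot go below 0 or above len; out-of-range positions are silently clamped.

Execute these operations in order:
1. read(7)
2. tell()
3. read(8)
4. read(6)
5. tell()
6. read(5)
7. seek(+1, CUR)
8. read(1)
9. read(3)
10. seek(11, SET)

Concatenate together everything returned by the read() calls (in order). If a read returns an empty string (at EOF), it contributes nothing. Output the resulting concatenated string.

Answer: 0X5EAJSOCJDZBJHQ

Derivation:
After 1 (read(7)): returned '0X5EAJS', offset=7
After 2 (tell()): offset=7
After 3 (read(8)): returned 'OCJDZBJH', offset=15
After 4 (read(6)): returned 'Q', offset=16
After 5 (tell()): offset=16
After 6 (read(5)): returned '', offset=16
After 7 (seek(+1, CUR)): offset=16
After 8 (read(1)): returned '', offset=16
After 9 (read(3)): returned '', offset=16
After 10 (seek(11, SET)): offset=11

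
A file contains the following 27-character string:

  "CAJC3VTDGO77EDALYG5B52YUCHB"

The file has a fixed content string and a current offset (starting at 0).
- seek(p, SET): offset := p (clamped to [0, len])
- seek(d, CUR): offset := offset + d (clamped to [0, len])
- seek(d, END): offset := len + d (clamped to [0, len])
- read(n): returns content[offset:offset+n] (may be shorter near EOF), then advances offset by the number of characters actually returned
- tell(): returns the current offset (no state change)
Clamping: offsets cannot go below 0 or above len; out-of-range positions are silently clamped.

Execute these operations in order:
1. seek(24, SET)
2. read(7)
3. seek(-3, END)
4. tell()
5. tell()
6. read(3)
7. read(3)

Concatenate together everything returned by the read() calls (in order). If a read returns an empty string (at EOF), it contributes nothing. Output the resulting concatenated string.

Answer: CHBCHB

Derivation:
After 1 (seek(24, SET)): offset=24
After 2 (read(7)): returned 'CHB', offset=27
After 3 (seek(-3, END)): offset=24
After 4 (tell()): offset=24
After 5 (tell()): offset=24
After 6 (read(3)): returned 'CHB', offset=27
After 7 (read(3)): returned '', offset=27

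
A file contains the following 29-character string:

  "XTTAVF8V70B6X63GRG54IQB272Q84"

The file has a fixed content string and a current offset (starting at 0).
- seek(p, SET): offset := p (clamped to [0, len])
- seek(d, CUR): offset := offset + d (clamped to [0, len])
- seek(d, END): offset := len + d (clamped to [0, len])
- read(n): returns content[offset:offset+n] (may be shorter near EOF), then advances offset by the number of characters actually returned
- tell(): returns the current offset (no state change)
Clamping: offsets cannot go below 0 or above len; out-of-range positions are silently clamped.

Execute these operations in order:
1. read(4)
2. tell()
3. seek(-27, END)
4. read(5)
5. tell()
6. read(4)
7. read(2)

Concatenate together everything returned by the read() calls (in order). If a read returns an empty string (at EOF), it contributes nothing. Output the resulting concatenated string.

After 1 (read(4)): returned 'XTTA', offset=4
After 2 (tell()): offset=4
After 3 (seek(-27, END)): offset=2
After 4 (read(5)): returned 'TAVF8', offset=7
After 5 (tell()): offset=7
After 6 (read(4)): returned 'V70B', offset=11
After 7 (read(2)): returned '6X', offset=13

Answer: XTTATAVF8V70B6X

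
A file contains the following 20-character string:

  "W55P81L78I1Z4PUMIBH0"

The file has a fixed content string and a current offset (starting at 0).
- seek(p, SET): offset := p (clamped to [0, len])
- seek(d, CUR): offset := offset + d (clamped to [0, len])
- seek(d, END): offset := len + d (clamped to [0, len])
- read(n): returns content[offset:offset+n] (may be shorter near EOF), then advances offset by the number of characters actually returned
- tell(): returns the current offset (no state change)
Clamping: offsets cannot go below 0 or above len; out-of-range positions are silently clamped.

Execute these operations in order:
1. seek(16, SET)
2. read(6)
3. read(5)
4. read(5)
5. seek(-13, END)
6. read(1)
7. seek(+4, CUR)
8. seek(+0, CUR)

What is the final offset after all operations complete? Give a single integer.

Answer: 12

Derivation:
After 1 (seek(16, SET)): offset=16
After 2 (read(6)): returned 'IBH0', offset=20
After 3 (read(5)): returned '', offset=20
After 4 (read(5)): returned '', offset=20
After 5 (seek(-13, END)): offset=7
After 6 (read(1)): returned '7', offset=8
After 7 (seek(+4, CUR)): offset=12
After 8 (seek(+0, CUR)): offset=12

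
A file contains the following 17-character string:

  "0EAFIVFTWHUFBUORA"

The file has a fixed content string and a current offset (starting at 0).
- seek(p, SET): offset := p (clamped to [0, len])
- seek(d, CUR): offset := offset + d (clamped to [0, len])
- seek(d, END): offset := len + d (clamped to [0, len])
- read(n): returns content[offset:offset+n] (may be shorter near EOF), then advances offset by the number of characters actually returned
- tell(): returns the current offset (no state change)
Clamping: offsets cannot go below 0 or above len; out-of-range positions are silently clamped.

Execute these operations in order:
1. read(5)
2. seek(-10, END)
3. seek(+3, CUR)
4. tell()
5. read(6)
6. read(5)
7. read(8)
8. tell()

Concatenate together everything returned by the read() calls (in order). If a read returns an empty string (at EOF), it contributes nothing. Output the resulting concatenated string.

Answer: 0EAFIUFBUORA

Derivation:
After 1 (read(5)): returned '0EAFI', offset=5
After 2 (seek(-10, END)): offset=7
After 3 (seek(+3, CUR)): offset=10
After 4 (tell()): offset=10
After 5 (read(6)): returned 'UFBUOR', offset=16
After 6 (read(5)): returned 'A', offset=17
After 7 (read(8)): returned '', offset=17
After 8 (tell()): offset=17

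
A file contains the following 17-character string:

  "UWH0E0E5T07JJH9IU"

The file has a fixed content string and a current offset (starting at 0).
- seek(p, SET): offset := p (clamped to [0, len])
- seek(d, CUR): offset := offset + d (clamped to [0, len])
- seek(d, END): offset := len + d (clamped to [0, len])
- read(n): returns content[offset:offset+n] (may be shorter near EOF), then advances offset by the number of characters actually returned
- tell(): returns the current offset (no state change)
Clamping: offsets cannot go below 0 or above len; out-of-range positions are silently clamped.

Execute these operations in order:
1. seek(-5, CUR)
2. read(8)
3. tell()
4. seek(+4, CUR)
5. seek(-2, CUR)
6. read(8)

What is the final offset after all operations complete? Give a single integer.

After 1 (seek(-5, CUR)): offset=0
After 2 (read(8)): returned 'UWH0E0E5', offset=8
After 3 (tell()): offset=8
After 4 (seek(+4, CUR)): offset=12
After 5 (seek(-2, CUR)): offset=10
After 6 (read(8)): returned '7JJH9IU', offset=17

Answer: 17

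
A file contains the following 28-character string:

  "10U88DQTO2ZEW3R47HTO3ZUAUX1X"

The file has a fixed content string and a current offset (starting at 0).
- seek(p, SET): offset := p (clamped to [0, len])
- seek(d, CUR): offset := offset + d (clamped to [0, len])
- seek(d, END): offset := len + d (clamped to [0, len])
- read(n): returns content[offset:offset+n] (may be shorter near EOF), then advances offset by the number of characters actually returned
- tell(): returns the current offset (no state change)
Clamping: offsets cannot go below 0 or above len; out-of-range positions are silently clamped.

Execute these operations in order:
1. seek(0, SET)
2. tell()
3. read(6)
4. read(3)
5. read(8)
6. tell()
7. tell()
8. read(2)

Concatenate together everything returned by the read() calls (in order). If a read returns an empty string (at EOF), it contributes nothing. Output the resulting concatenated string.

Answer: 10U88DQTO2ZEW3R47HT

Derivation:
After 1 (seek(0, SET)): offset=0
After 2 (tell()): offset=0
After 3 (read(6)): returned '10U88D', offset=6
After 4 (read(3)): returned 'QTO', offset=9
After 5 (read(8)): returned '2ZEW3R47', offset=17
After 6 (tell()): offset=17
After 7 (tell()): offset=17
After 8 (read(2)): returned 'HT', offset=19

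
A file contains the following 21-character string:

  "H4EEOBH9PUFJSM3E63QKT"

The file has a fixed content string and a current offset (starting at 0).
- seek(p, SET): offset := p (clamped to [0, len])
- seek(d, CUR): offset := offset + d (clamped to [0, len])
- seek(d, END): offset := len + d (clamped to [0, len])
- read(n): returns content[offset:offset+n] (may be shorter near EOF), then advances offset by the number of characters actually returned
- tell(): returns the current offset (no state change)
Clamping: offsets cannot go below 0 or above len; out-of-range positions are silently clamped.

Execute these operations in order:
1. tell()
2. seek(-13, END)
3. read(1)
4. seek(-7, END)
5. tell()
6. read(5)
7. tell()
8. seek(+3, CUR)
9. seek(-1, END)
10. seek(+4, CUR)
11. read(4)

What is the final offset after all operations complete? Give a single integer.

After 1 (tell()): offset=0
After 2 (seek(-13, END)): offset=8
After 3 (read(1)): returned 'P', offset=9
After 4 (seek(-7, END)): offset=14
After 5 (tell()): offset=14
After 6 (read(5)): returned '3E63Q', offset=19
After 7 (tell()): offset=19
After 8 (seek(+3, CUR)): offset=21
After 9 (seek(-1, END)): offset=20
After 10 (seek(+4, CUR)): offset=21
After 11 (read(4)): returned '', offset=21

Answer: 21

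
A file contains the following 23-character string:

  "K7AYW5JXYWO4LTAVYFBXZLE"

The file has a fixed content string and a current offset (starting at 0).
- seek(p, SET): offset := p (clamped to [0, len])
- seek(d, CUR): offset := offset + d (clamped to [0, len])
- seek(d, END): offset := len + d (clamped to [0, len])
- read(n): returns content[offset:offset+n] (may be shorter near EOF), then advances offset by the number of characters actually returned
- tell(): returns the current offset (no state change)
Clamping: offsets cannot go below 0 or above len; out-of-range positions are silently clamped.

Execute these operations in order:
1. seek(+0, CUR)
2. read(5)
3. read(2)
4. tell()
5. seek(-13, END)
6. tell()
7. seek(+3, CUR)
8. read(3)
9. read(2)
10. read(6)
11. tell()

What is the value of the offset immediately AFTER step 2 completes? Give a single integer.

Answer: 5

Derivation:
After 1 (seek(+0, CUR)): offset=0
After 2 (read(5)): returned 'K7AYW', offset=5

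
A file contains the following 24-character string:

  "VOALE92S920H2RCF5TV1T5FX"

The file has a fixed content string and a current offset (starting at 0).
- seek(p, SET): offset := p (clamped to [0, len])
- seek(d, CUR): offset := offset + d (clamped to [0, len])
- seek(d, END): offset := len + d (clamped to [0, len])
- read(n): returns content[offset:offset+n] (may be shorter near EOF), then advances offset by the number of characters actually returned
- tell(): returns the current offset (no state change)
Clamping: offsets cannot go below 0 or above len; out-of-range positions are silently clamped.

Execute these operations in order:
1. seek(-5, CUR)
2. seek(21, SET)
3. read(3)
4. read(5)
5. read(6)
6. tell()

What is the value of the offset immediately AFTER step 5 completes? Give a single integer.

After 1 (seek(-5, CUR)): offset=0
After 2 (seek(21, SET)): offset=21
After 3 (read(3)): returned '5FX', offset=24
After 4 (read(5)): returned '', offset=24
After 5 (read(6)): returned '', offset=24

Answer: 24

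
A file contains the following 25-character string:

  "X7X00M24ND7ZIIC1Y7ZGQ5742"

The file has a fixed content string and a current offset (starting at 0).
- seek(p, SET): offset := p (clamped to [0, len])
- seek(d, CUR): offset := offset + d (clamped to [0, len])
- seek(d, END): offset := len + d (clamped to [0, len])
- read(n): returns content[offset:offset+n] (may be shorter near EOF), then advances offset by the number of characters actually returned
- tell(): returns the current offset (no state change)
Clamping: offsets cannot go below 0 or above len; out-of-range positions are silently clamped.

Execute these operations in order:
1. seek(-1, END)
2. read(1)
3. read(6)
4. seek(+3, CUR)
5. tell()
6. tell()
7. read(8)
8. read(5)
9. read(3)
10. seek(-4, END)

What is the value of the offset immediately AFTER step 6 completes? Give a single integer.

After 1 (seek(-1, END)): offset=24
After 2 (read(1)): returned '2', offset=25
After 3 (read(6)): returned '', offset=25
After 4 (seek(+3, CUR)): offset=25
After 5 (tell()): offset=25
After 6 (tell()): offset=25

Answer: 25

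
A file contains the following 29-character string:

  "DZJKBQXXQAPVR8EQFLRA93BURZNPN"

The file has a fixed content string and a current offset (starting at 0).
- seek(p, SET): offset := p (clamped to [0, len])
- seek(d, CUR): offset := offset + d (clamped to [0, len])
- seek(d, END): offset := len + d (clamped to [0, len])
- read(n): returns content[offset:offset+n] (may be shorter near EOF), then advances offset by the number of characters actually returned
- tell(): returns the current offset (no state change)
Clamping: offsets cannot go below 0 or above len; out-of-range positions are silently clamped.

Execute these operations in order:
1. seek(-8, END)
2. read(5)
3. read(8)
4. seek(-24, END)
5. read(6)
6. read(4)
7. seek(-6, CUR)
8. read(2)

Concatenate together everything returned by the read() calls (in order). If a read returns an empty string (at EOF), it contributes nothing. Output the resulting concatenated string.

Answer: 3BURZNPNQXXQAPVR8EAP

Derivation:
After 1 (seek(-8, END)): offset=21
After 2 (read(5)): returned '3BURZ', offset=26
After 3 (read(8)): returned 'NPN', offset=29
After 4 (seek(-24, END)): offset=5
After 5 (read(6)): returned 'QXXQAP', offset=11
After 6 (read(4)): returned 'VR8E', offset=15
After 7 (seek(-6, CUR)): offset=9
After 8 (read(2)): returned 'AP', offset=11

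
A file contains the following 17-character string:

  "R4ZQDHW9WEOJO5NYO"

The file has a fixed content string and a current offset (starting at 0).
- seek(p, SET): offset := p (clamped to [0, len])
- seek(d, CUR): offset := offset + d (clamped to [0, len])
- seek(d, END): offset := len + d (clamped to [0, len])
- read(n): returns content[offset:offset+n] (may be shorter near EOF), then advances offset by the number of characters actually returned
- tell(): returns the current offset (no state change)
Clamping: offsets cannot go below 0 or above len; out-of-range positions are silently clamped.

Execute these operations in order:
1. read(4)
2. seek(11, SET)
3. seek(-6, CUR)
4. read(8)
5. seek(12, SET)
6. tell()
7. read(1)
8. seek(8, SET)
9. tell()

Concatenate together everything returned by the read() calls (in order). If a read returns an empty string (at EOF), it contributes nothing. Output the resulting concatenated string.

After 1 (read(4)): returned 'R4ZQ', offset=4
After 2 (seek(11, SET)): offset=11
After 3 (seek(-6, CUR)): offset=5
After 4 (read(8)): returned 'HW9WEOJO', offset=13
After 5 (seek(12, SET)): offset=12
After 6 (tell()): offset=12
After 7 (read(1)): returned 'O', offset=13
After 8 (seek(8, SET)): offset=8
After 9 (tell()): offset=8

Answer: R4ZQHW9WEOJOO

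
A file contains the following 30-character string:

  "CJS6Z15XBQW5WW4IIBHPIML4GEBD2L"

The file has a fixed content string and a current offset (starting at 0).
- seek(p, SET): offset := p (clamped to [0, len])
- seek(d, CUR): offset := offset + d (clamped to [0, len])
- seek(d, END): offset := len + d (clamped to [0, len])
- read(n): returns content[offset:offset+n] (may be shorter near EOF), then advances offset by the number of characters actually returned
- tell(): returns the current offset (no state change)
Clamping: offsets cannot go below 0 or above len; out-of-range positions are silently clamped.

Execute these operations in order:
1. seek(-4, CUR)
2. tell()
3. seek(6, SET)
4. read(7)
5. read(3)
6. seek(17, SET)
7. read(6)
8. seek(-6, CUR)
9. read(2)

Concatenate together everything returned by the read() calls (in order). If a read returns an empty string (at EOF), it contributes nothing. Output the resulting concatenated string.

After 1 (seek(-4, CUR)): offset=0
After 2 (tell()): offset=0
After 3 (seek(6, SET)): offset=6
After 4 (read(7)): returned '5XBQW5W', offset=13
After 5 (read(3)): returned 'W4I', offset=16
After 6 (seek(17, SET)): offset=17
After 7 (read(6)): returned 'BHPIML', offset=23
After 8 (seek(-6, CUR)): offset=17
After 9 (read(2)): returned 'BH', offset=19

Answer: 5XBQW5WW4IBHPIMLBH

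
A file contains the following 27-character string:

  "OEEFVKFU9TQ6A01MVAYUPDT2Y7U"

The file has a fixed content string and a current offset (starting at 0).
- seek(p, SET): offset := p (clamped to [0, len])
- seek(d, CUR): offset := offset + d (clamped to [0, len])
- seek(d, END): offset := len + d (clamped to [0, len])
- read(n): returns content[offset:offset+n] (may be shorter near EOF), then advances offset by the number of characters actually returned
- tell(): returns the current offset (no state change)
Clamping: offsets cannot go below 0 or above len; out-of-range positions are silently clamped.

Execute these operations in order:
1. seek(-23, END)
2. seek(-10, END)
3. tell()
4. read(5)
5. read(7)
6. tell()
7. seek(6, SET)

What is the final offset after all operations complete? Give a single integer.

After 1 (seek(-23, END)): offset=4
After 2 (seek(-10, END)): offset=17
After 3 (tell()): offset=17
After 4 (read(5)): returned 'AYUPD', offset=22
After 5 (read(7)): returned 'T2Y7U', offset=27
After 6 (tell()): offset=27
After 7 (seek(6, SET)): offset=6

Answer: 6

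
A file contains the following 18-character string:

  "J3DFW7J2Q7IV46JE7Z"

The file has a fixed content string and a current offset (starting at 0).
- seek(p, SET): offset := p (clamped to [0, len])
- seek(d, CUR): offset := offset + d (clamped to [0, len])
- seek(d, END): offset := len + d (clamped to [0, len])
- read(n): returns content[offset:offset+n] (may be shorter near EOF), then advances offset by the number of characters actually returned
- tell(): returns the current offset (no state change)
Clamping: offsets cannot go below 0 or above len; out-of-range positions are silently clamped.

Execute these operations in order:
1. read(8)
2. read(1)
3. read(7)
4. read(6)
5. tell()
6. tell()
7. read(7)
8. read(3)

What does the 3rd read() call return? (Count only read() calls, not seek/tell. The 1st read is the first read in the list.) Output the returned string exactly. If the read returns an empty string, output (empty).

After 1 (read(8)): returned 'J3DFW7J2', offset=8
After 2 (read(1)): returned 'Q', offset=9
After 3 (read(7)): returned '7IV46JE', offset=16
After 4 (read(6)): returned '7Z', offset=18
After 5 (tell()): offset=18
After 6 (tell()): offset=18
After 7 (read(7)): returned '', offset=18
After 8 (read(3)): returned '', offset=18

Answer: 7IV46JE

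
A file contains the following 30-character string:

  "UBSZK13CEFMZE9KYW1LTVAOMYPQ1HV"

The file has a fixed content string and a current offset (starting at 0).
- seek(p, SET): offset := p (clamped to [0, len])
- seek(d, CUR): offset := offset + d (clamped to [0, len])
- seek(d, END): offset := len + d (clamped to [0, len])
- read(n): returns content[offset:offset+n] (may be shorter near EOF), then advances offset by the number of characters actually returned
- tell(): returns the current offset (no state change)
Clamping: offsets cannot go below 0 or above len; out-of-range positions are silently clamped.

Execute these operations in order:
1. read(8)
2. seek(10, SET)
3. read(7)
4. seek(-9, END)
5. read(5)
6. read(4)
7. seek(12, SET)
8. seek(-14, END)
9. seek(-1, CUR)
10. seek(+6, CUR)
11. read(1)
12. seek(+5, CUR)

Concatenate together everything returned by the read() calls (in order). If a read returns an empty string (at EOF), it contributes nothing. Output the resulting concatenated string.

After 1 (read(8)): returned 'UBSZK13C', offset=8
After 2 (seek(10, SET)): offset=10
After 3 (read(7)): returned 'MZE9KYW', offset=17
After 4 (seek(-9, END)): offset=21
After 5 (read(5)): returned 'AOMYP', offset=26
After 6 (read(4)): returned 'Q1HV', offset=30
After 7 (seek(12, SET)): offset=12
After 8 (seek(-14, END)): offset=16
After 9 (seek(-1, CUR)): offset=15
After 10 (seek(+6, CUR)): offset=21
After 11 (read(1)): returned 'A', offset=22
After 12 (seek(+5, CUR)): offset=27

Answer: UBSZK13CMZE9KYWAOMYPQ1HVA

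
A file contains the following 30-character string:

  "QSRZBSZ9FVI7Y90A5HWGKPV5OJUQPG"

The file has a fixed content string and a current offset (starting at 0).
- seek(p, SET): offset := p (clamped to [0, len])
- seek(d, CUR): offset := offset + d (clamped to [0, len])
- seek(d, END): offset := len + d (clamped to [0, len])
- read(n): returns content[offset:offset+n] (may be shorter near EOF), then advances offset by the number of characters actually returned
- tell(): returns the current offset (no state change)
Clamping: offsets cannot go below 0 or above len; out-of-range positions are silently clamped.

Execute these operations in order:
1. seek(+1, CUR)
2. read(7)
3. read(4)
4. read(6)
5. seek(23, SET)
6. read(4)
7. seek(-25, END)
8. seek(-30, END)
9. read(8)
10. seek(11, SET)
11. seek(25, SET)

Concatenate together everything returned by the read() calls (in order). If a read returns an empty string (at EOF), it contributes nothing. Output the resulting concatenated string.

After 1 (seek(+1, CUR)): offset=1
After 2 (read(7)): returned 'SRZBSZ9', offset=8
After 3 (read(4)): returned 'FVI7', offset=12
After 4 (read(6)): returned 'Y90A5H', offset=18
After 5 (seek(23, SET)): offset=23
After 6 (read(4)): returned '5OJU', offset=27
After 7 (seek(-25, END)): offset=5
After 8 (seek(-30, END)): offset=0
After 9 (read(8)): returned 'QSRZBSZ9', offset=8
After 10 (seek(11, SET)): offset=11
After 11 (seek(25, SET)): offset=25

Answer: SRZBSZ9FVI7Y90A5H5OJUQSRZBSZ9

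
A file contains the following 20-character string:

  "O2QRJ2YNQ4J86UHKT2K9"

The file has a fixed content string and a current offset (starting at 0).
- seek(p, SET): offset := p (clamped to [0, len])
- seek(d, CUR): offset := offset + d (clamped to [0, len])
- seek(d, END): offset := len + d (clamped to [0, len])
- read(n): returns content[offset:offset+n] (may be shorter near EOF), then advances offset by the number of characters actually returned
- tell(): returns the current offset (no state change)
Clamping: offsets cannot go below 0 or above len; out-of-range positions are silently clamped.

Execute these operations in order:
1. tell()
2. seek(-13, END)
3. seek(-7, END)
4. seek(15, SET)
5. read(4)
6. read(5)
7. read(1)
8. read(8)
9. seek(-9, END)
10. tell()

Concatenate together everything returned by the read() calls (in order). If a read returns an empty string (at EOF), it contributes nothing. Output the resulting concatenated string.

Answer: KT2K9

Derivation:
After 1 (tell()): offset=0
After 2 (seek(-13, END)): offset=7
After 3 (seek(-7, END)): offset=13
After 4 (seek(15, SET)): offset=15
After 5 (read(4)): returned 'KT2K', offset=19
After 6 (read(5)): returned '9', offset=20
After 7 (read(1)): returned '', offset=20
After 8 (read(8)): returned '', offset=20
After 9 (seek(-9, END)): offset=11
After 10 (tell()): offset=11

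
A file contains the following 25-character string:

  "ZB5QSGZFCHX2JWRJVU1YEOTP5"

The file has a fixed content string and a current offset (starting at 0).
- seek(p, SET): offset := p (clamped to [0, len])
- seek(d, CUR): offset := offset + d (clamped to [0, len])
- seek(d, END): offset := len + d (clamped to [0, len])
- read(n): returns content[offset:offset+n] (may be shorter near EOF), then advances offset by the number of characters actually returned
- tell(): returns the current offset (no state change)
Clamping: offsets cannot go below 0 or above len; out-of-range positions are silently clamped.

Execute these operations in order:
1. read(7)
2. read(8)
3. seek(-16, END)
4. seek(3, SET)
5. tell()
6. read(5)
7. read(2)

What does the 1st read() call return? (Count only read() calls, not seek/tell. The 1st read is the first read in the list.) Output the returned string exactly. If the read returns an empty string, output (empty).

Answer: ZB5QSGZ

Derivation:
After 1 (read(7)): returned 'ZB5QSGZ', offset=7
After 2 (read(8)): returned 'FCHX2JWR', offset=15
After 3 (seek(-16, END)): offset=9
After 4 (seek(3, SET)): offset=3
After 5 (tell()): offset=3
After 6 (read(5)): returned 'QSGZF', offset=8
After 7 (read(2)): returned 'CH', offset=10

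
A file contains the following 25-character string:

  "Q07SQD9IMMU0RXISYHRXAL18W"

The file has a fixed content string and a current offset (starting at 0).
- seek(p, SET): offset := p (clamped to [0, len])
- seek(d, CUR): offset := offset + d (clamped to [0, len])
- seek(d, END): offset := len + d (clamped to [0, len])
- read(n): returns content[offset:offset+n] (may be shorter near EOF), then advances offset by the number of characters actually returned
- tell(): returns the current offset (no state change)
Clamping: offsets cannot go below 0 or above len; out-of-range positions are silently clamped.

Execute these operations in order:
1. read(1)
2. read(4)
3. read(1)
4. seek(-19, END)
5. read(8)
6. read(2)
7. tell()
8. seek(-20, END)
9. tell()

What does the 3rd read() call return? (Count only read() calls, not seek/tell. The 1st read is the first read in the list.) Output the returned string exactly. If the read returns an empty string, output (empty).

Answer: D

Derivation:
After 1 (read(1)): returned 'Q', offset=1
After 2 (read(4)): returned '07SQ', offset=5
After 3 (read(1)): returned 'D', offset=6
After 4 (seek(-19, END)): offset=6
After 5 (read(8)): returned '9IMMU0RX', offset=14
After 6 (read(2)): returned 'IS', offset=16
After 7 (tell()): offset=16
After 8 (seek(-20, END)): offset=5
After 9 (tell()): offset=5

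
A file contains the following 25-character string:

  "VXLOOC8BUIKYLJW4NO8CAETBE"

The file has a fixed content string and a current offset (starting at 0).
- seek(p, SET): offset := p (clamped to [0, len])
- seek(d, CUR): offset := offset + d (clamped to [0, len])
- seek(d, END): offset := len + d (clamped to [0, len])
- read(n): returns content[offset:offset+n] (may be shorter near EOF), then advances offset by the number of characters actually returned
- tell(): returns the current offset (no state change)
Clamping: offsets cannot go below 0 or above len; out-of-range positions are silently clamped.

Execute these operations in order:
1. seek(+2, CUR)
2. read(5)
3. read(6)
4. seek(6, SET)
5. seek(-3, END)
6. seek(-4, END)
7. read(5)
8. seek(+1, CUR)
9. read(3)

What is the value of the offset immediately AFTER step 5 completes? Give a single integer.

After 1 (seek(+2, CUR)): offset=2
After 2 (read(5)): returned 'LOOC8', offset=7
After 3 (read(6)): returned 'BUIKYL', offset=13
After 4 (seek(6, SET)): offset=6
After 5 (seek(-3, END)): offset=22

Answer: 22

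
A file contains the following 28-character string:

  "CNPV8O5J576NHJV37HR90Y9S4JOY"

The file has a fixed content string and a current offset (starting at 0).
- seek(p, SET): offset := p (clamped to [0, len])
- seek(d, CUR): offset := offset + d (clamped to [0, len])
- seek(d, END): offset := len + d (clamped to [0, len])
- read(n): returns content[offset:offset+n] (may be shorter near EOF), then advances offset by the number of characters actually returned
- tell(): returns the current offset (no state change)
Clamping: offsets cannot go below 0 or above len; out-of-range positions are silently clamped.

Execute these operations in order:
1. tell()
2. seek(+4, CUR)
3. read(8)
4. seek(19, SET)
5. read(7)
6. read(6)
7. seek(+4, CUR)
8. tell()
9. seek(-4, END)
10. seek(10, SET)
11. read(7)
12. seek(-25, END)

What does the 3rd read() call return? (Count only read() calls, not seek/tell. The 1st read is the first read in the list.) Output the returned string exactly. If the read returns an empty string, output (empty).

Answer: OY

Derivation:
After 1 (tell()): offset=0
After 2 (seek(+4, CUR)): offset=4
After 3 (read(8)): returned '8O5J576N', offset=12
After 4 (seek(19, SET)): offset=19
After 5 (read(7)): returned '90Y9S4J', offset=26
After 6 (read(6)): returned 'OY', offset=28
After 7 (seek(+4, CUR)): offset=28
After 8 (tell()): offset=28
After 9 (seek(-4, END)): offset=24
After 10 (seek(10, SET)): offset=10
After 11 (read(7)): returned '6NHJV37', offset=17
After 12 (seek(-25, END)): offset=3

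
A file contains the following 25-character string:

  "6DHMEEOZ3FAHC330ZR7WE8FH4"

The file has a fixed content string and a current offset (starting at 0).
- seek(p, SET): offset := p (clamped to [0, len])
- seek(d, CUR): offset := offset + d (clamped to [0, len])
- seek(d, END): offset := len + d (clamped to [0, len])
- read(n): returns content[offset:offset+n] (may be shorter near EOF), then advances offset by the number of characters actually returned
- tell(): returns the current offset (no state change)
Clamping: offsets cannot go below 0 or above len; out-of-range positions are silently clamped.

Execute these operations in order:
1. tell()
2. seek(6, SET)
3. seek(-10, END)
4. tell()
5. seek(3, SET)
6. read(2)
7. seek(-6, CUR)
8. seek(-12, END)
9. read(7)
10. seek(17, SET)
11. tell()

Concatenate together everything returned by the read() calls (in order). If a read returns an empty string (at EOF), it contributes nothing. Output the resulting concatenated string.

Answer: ME330ZR7W

Derivation:
After 1 (tell()): offset=0
After 2 (seek(6, SET)): offset=6
After 3 (seek(-10, END)): offset=15
After 4 (tell()): offset=15
After 5 (seek(3, SET)): offset=3
After 6 (read(2)): returned 'ME', offset=5
After 7 (seek(-6, CUR)): offset=0
After 8 (seek(-12, END)): offset=13
After 9 (read(7)): returned '330ZR7W', offset=20
After 10 (seek(17, SET)): offset=17
After 11 (tell()): offset=17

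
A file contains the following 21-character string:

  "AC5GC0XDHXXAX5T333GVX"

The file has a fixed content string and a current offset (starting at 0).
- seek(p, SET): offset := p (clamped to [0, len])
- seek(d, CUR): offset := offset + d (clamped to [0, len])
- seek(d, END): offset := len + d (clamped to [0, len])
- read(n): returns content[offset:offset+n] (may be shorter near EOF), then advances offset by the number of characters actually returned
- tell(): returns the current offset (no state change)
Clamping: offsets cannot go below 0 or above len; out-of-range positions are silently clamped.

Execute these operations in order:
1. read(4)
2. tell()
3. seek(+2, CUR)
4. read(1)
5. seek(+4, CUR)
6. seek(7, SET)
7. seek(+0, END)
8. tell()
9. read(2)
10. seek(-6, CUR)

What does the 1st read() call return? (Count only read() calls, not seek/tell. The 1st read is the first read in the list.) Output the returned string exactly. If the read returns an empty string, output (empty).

Answer: AC5G

Derivation:
After 1 (read(4)): returned 'AC5G', offset=4
After 2 (tell()): offset=4
After 3 (seek(+2, CUR)): offset=6
After 4 (read(1)): returned 'X', offset=7
After 5 (seek(+4, CUR)): offset=11
After 6 (seek(7, SET)): offset=7
After 7 (seek(+0, END)): offset=21
After 8 (tell()): offset=21
After 9 (read(2)): returned '', offset=21
After 10 (seek(-6, CUR)): offset=15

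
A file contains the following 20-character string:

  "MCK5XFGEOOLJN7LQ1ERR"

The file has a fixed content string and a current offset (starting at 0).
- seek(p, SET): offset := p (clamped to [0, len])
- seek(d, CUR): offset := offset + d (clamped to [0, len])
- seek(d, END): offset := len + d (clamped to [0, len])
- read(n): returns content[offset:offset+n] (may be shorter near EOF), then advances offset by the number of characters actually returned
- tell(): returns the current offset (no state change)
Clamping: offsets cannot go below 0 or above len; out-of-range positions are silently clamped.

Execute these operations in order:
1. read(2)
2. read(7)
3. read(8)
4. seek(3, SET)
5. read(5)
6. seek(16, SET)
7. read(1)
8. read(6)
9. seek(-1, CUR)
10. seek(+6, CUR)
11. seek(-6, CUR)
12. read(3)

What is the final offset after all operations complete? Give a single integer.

After 1 (read(2)): returned 'MC', offset=2
After 2 (read(7)): returned 'K5XFGEO', offset=9
After 3 (read(8)): returned 'OLJN7LQ1', offset=17
After 4 (seek(3, SET)): offset=3
After 5 (read(5)): returned '5XFGE', offset=8
After 6 (seek(16, SET)): offset=16
After 7 (read(1)): returned '1', offset=17
After 8 (read(6)): returned 'ERR', offset=20
After 9 (seek(-1, CUR)): offset=19
After 10 (seek(+6, CUR)): offset=20
After 11 (seek(-6, CUR)): offset=14
After 12 (read(3)): returned 'LQ1', offset=17

Answer: 17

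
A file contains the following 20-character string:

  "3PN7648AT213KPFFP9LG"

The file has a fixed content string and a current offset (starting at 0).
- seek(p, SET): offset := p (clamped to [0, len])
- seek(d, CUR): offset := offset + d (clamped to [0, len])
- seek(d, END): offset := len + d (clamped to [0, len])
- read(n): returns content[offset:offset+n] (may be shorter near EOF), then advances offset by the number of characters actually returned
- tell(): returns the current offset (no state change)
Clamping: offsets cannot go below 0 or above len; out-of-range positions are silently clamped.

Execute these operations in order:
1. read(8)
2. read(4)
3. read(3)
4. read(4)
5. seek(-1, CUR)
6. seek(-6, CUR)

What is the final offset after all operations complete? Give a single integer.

Answer: 12

Derivation:
After 1 (read(8)): returned '3PN7648A', offset=8
After 2 (read(4)): returned 'T213', offset=12
After 3 (read(3)): returned 'KPF', offset=15
After 4 (read(4)): returned 'FP9L', offset=19
After 5 (seek(-1, CUR)): offset=18
After 6 (seek(-6, CUR)): offset=12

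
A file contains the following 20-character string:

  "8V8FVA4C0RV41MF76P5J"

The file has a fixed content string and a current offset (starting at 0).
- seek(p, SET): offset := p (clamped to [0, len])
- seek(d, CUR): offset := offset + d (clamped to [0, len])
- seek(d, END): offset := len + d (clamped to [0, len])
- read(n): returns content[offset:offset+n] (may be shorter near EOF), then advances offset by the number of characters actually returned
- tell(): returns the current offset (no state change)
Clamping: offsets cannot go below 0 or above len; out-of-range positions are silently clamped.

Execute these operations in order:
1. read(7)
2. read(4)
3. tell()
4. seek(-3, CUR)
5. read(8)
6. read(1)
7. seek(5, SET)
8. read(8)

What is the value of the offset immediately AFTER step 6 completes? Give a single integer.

After 1 (read(7)): returned '8V8FVA4', offset=7
After 2 (read(4)): returned 'C0RV', offset=11
After 3 (tell()): offset=11
After 4 (seek(-3, CUR)): offset=8
After 5 (read(8)): returned '0RV41MF7', offset=16
After 6 (read(1)): returned '6', offset=17

Answer: 17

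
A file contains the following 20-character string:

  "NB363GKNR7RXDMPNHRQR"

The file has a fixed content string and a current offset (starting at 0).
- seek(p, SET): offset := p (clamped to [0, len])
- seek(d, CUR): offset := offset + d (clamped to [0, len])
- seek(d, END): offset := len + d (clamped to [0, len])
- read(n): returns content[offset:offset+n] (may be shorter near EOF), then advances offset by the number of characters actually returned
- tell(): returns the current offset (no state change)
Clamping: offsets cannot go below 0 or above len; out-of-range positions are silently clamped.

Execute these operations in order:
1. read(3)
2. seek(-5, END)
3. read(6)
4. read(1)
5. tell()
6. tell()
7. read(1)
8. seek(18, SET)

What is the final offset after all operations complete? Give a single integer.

After 1 (read(3)): returned 'NB3', offset=3
After 2 (seek(-5, END)): offset=15
After 3 (read(6)): returned 'NHRQR', offset=20
After 4 (read(1)): returned '', offset=20
After 5 (tell()): offset=20
After 6 (tell()): offset=20
After 7 (read(1)): returned '', offset=20
After 8 (seek(18, SET)): offset=18

Answer: 18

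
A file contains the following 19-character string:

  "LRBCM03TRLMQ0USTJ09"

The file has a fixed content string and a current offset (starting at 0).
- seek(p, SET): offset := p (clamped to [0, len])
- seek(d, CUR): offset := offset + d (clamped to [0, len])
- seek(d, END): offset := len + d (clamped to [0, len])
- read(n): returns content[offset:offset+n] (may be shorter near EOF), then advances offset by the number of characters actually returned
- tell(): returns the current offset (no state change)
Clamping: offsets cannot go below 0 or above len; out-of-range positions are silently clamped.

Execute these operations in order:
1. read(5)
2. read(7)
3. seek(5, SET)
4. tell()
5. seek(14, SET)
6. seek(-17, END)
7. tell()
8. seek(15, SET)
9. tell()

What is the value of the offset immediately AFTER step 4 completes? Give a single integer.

After 1 (read(5)): returned 'LRBCM', offset=5
After 2 (read(7)): returned '03TRLMQ', offset=12
After 3 (seek(5, SET)): offset=5
After 4 (tell()): offset=5

Answer: 5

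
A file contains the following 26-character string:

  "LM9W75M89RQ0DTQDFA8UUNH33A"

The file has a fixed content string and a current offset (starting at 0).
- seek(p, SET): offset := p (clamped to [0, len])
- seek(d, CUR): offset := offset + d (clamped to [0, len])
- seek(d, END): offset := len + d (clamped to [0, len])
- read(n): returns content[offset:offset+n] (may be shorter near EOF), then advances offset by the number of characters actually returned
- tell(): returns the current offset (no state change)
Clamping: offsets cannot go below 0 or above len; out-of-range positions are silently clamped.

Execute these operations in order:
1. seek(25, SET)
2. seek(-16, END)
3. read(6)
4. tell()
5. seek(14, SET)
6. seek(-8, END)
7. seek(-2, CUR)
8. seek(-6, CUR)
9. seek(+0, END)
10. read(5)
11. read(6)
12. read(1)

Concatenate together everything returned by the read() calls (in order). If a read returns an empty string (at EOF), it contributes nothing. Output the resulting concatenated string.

After 1 (seek(25, SET)): offset=25
After 2 (seek(-16, END)): offset=10
After 3 (read(6)): returned 'Q0DTQD', offset=16
After 4 (tell()): offset=16
After 5 (seek(14, SET)): offset=14
After 6 (seek(-8, END)): offset=18
After 7 (seek(-2, CUR)): offset=16
After 8 (seek(-6, CUR)): offset=10
After 9 (seek(+0, END)): offset=26
After 10 (read(5)): returned '', offset=26
After 11 (read(6)): returned '', offset=26
After 12 (read(1)): returned '', offset=26

Answer: Q0DTQD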